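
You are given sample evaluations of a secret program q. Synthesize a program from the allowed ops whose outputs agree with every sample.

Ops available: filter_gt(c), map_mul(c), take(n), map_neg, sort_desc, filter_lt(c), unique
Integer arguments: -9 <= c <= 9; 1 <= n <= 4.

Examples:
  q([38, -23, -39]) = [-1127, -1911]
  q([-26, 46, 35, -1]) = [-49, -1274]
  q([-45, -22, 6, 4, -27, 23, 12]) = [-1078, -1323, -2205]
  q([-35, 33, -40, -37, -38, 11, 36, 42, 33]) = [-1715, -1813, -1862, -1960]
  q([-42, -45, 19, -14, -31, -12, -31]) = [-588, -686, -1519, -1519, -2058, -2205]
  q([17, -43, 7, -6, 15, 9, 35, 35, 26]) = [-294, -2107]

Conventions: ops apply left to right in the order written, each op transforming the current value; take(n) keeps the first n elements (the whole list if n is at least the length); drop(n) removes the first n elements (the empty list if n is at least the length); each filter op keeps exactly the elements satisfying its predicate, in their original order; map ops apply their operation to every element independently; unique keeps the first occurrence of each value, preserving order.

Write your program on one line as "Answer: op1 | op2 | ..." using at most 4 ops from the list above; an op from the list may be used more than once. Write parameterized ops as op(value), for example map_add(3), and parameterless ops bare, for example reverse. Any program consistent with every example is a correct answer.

filter_lt(2) | map_mul(-7) | map_mul(-7) | sort_desc

Check, running the answer program on each example:
  [38, -23, -39] -> [-23, -39] -> [161, 273] -> [-1127, -1911] -> [-1127, -1911]
  [-26, 46, 35, -1] -> [-26, -1] -> [182, 7] -> [-1274, -49] -> [-49, -1274]
  [-45, -22, 6, 4, -27, 23, 12] -> [-45, -22, -27] -> [315, 154, 189] -> [-2205, -1078, -1323] -> [-1078, -1323, -2205]
  [-35, 33, -40, -37, -38, 11, 36, 42, 33] -> [-35, -40, -37, -38] -> [245, 280, 259, 266] -> [-1715, -1960, -1813, -1862] -> [-1715, -1813, -1862, -1960]
  [-42, -45, 19, -14, -31, -12, -31] -> [-42, -45, -14, -31, -12, -31] -> [294, 315, 98, 217, 84, 217] -> [-2058, -2205, -686, -1519, -588, -1519] -> [-588, -686, -1519, -1519, -2058, -2205]
  [17, -43, 7, -6, 15, 9, 35, 35, 26] -> [-43, -6] -> [301, 42] -> [-2107, -294] -> [-294, -2107]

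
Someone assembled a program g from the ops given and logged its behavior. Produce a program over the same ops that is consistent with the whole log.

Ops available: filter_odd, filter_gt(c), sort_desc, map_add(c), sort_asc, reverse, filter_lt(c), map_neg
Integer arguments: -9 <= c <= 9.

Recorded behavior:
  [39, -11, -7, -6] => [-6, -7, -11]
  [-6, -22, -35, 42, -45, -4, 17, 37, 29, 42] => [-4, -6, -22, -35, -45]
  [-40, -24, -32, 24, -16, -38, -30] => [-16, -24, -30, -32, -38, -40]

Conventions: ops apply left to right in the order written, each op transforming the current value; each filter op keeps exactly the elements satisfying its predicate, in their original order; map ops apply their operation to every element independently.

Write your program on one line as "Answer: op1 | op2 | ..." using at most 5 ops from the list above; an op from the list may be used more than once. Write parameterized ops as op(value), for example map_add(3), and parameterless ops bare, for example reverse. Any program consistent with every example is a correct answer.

map_neg | sort_desc | sort_asc | filter_gt(-8) | map_neg

Check, running the answer program on each example:
  [39, -11, -7, -6] -> [-39, 11, 7, 6] -> [11, 7, 6, -39] -> [-39, 6, 7, 11] -> [6, 7, 11] -> [-6, -7, -11]
  [-6, -22, -35, 42, -45, -4, 17, 37, 29, 42] -> [6, 22, 35, -42, 45, 4, -17, -37, -29, -42] -> [45, 35, 22, 6, 4, -17, -29, -37, -42, -42] -> [-42, -42, -37, -29, -17, 4, 6, 22, 35, 45] -> [4, 6, 22, 35, 45] -> [-4, -6, -22, -35, -45]
  [-40, -24, -32, 24, -16, -38, -30] -> [40, 24, 32, -24, 16, 38, 30] -> [40, 38, 32, 30, 24, 16, -24] -> [-24, 16, 24, 30, 32, 38, 40] -> [16, 24, 30, 32, 38, 40] -> [-16, -24, -30, -32, -38, -40]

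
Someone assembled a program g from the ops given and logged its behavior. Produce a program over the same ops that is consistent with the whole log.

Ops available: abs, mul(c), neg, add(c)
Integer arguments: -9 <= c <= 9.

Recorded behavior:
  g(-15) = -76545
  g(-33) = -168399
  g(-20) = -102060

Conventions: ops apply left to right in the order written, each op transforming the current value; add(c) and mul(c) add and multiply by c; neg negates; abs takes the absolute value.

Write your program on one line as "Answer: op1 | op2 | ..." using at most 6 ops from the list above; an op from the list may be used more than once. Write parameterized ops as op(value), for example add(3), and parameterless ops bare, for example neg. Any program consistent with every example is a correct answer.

mul(7) | neg | mul(-9) | mul(9) | mul(-9) | mul(-1)

Check, running the answer program on each example:
  -15 -> -105 -> 105 -> -945 -> -8505 -> 76545 -> -76545
  -33 -> -231 -> 231 -> -2079 -> -18711 -> 168399 -> -168399
  -20 -> -140 -> 140 -> -1260 -> -11340 -> 102060 -> -102060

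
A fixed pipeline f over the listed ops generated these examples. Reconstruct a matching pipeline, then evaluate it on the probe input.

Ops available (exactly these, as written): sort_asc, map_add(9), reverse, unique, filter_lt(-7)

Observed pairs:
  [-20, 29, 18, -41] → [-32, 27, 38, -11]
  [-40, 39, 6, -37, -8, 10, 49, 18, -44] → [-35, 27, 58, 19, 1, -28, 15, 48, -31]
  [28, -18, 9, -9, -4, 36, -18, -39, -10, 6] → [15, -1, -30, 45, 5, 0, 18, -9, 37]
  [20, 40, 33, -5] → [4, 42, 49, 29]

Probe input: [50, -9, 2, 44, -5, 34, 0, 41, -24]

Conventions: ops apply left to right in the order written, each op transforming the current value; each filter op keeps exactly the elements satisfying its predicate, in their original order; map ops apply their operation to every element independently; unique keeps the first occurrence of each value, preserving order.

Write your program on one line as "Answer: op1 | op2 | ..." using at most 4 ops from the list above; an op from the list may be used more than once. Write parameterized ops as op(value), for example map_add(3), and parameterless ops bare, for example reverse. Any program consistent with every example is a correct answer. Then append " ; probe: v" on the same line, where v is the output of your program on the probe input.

unique | map_add(9) | reverse ; probe: [-15, 50, 9, 43, 4, 53, 11, 0, 59]

Check, running the answer program on each example:
  [-20, 29, 18, -41] -> [-20, 29, 18, -41] -> [-11, 38, 27, -32] -> [-32, 27, 38, -11]
  [-40, 39, 6, -37, -8, 10, 49, 18, -44] -> [-40, 39, 6, -37, -8, 10, 49, 18, -44] -> [-31, 48, 15, -28, 1, 19, 58, 27, -35] -> [-35, 27, 58, 19, 1, -28, 15, 48, -31]
  [28, -18, 9, -9, -4, 36, -18, -39, -10, 6] -> [28, -18, 9, -9, -4, 36, -39, -10, 6] -> [37, -9, 18, 0, 5, 45, -30, -1, 15] -> [15, -1, -30, 45, 5, 0, 18, -9, 37]
  [20, 40, 33, -5] -> [20, 40, 33, -5] -> [29, 49, 42, 4] -> [4, 42, 49, 29]
  probe: [50, -9, 2, 44, -5, 34, 0, 41, -24] -> [50, -9, 2, 44, -5, 34, 0, 41, -24] -> [59, 0, 11, 53, 4, 43, 9, 50, -15] -> [-15, 50, 9, 43, 4, 53, 11, 0, 59]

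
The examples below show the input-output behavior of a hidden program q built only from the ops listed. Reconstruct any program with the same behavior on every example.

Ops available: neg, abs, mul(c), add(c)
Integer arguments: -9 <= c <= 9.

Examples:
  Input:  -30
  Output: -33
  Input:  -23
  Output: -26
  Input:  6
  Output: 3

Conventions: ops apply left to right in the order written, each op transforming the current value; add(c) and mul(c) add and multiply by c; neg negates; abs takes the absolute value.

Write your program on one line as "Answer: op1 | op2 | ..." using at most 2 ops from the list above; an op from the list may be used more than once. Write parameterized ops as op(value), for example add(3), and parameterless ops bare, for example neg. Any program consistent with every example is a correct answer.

add(-4) | add(1)

Check, running the answer program on each example:
  -30 -> -34 -> -33
  -23 -> -27 -> -26
  6 -> 2 -> 3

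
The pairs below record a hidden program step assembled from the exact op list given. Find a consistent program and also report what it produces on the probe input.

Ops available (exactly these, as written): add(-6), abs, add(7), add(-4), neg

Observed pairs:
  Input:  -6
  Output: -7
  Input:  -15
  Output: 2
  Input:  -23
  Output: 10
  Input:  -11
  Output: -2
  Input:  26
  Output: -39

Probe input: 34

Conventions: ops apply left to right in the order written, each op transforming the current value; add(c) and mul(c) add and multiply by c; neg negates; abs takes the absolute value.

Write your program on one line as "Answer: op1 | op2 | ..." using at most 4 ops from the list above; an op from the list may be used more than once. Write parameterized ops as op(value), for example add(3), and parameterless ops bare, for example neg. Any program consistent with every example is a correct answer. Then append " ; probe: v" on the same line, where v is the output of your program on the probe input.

add(7) | neg | add(-6) ; probe: -47

Check, running the answer program on each example:
  -6 -> 1 -> -1 -> -7
  -15 -> -8 -> 8 -> 2
  -23 -> -16 -> 16 -> 10
  -11 -> -4 -> 4 -> -2
  26 -> 33 -> -33 -> -39
  probe: 34 -> 41 -> -41 -> -47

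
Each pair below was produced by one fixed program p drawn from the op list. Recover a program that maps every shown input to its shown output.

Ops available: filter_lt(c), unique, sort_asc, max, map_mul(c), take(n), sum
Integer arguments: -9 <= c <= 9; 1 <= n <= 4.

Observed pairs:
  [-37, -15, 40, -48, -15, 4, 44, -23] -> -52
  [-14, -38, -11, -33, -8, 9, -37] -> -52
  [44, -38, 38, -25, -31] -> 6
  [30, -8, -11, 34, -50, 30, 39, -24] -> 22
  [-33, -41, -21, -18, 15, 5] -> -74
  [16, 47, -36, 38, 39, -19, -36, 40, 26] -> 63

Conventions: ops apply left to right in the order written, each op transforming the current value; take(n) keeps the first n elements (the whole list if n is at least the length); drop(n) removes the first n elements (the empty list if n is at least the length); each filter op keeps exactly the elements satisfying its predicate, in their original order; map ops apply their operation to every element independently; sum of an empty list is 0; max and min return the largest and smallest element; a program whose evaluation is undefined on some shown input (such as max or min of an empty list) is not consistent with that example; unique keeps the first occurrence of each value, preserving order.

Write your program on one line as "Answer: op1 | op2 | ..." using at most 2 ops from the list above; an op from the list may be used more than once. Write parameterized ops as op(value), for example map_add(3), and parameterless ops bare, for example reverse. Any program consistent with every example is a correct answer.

take(2) | sum

Check, running the answer program on each example:
  [-37, -15, 40, -48, -15, 4, 44, -23] -> [-37, -15] -> -52
  [-14, -38, -11, -33, -8, 9, -37] -> [-14, -38] -> -52
  [44, -38, 38, -25, -31] -> [44, -38] -> 6
  [30, -8, -11, 34, -50, 30, 39, -24] -> [30, -8] -> 22
  [-33, -41, -21, -18, 15, 5] -> [-33, -41] -> -74
  [16, 47, -36, 38, 39, -19, -36, 40, 26] -> [16, 47] -> 63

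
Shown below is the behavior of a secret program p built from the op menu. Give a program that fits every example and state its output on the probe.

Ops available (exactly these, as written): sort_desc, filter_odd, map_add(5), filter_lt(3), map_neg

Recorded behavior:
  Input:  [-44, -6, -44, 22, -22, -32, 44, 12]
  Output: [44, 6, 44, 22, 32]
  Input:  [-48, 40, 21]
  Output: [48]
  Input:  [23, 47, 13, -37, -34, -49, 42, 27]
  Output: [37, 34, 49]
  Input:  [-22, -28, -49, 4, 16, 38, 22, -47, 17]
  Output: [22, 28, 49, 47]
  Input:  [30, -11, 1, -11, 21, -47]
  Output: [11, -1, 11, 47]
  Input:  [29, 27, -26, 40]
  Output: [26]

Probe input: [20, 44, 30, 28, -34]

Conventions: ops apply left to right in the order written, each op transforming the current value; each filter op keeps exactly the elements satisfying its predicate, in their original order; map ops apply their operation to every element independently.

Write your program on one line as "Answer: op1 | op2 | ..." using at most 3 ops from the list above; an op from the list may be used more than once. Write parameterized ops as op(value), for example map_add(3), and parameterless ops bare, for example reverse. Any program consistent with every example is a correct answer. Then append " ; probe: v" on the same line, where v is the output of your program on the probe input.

filter_lt(3) | map_neg ; probe: [34]

Check, running the answer program on each example:
  [-44, -6, -44, 22, -22, -32, 44, 12] -> [-44, -6, -44, -22, -32] -> [44, 6, 44, 22, 32]
  [-48, 40, 21] -> [-48] -> [48]
  [23, 47, 13, -37, -34, -49, 42, 27] -> [-37, -34, -49] -> [37, 34, 49]
  [-22, -28, -49, 4, 16, 38, 22, -47, 17] -> [-22, -28, -49, -47] -> [22, 28, 49, 47]
  [30, -11, 1, -11, 21, -47] -> [-11, 1, -11, -47] -> [11, -1, 11, 47]
  [29, 27, -26, 40] -> [-26] -> [26]
  probe: [20, 44, 30, 28, -34] -> [-34] -> [34]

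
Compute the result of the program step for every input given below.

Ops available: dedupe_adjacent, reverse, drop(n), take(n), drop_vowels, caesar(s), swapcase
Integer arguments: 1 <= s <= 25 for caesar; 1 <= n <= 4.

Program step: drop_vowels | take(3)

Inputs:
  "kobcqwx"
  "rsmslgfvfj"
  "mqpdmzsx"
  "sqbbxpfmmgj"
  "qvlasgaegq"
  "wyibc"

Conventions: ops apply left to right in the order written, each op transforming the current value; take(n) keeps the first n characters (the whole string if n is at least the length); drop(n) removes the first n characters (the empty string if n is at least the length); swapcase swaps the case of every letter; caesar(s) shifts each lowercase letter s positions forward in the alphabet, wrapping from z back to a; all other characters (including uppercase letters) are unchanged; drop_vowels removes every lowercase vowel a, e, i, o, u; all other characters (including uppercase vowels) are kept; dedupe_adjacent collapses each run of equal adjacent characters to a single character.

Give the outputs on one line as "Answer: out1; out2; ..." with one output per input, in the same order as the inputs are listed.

"kbc"; "rsm"; "mqp"; "sqb"; "qvl"; "wyb"

Execution, op by op:
  "kobcqwx" -> "kbcqwx" -> "kbc"
  "rsmslgfvfj" -> "rsmslgfvfj" -> "rsm"
  "mqpdmzsx" -> "mqpdmzsx" -> "mqp"
  "sqbbxpfmmgj" -> "sqbbxpfmmgj" -> "sqb"
  "qvlasgaegq" -> "qvlsggq" -> "qvl"
  "wyibc" -> "wybc" -> "wyb"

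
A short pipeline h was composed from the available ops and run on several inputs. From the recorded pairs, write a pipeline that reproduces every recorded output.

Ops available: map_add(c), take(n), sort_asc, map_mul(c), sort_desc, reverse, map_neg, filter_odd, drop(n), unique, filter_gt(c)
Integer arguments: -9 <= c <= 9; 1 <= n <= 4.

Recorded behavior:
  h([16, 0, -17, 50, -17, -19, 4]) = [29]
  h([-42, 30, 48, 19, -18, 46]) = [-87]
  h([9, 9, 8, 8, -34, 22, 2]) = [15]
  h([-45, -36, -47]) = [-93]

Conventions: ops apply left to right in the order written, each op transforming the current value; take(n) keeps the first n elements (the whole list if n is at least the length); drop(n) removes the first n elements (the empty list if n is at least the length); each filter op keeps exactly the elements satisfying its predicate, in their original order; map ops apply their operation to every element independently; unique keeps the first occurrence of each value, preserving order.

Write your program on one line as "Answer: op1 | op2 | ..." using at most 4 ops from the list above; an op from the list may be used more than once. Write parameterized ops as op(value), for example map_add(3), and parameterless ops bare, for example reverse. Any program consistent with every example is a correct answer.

take(3) | take(1) | map_mul(2) | map_add(-3)

Check, running the answer program on each example:
  [16, 0, -17, 50, -17, -19, 4] -> [16, 0, -17] -> [16] -> [32] -> [29]
  [-42, 30, 48, 19, -18, 46] -> [-42, 30, 48] -> [-42] -> [-84] -> [-87]
  [9, 9, 8, 8, -34, 22, 2] -> [9, 9, 8] -> [9] -> [18] -> [15]
  [-45, -36, -47] -> [-45, -36, -47] -> [-45] -> [-90] -> [-93]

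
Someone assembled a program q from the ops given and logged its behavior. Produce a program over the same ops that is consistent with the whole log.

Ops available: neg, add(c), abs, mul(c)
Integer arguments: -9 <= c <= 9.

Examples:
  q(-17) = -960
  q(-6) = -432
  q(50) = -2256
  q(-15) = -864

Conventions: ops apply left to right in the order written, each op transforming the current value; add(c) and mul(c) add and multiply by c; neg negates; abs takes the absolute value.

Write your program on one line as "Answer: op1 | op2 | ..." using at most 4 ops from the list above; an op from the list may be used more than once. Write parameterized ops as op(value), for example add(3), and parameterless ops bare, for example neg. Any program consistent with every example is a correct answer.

add(-3) | abs | mul(8) | mul(-6)

Check, running the answer program on each example:
  -17 -> -20 -> 20 -> 160 -> -960
  -6 -> -9 -> 9 -> 72 -> -432
  50 -> 47 -> 47 -> 376 -> -2256
  -15 -> -18 -> 18 -> 144 -> -864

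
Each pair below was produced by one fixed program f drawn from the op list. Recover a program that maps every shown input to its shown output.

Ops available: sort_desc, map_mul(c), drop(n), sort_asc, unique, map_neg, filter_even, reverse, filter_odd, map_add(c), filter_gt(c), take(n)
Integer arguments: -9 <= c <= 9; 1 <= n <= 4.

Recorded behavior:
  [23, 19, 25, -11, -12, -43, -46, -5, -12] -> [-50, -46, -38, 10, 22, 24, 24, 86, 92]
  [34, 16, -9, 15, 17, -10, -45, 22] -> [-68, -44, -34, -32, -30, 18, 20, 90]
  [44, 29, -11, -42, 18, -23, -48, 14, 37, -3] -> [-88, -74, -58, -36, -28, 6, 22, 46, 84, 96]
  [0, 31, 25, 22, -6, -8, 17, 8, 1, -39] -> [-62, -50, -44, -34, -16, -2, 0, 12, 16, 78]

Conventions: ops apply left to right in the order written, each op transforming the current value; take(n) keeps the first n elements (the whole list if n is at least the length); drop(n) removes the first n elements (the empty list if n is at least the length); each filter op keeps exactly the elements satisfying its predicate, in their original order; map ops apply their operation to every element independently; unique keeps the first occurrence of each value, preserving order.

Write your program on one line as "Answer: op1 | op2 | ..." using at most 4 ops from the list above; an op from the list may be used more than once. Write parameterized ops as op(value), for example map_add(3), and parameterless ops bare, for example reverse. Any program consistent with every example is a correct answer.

sort_asc | map_mul(-2) | reverse

Check, running the answer program on each example:
  [23, 19, 25, -11, -12, -43, -46, -5, -12] -> [-46, -43, -12, -12, -11, -5, 19, 23, 25] -> [92, 86, 24, 24, 22, 10, -38, -46, -50] -> [-50, -46, -38, 10, 22, 24, 24, 86, 92]
  [34, 16, -9, 15, 17, -10, -45, 22] -> [-45, -10, -9, 15, 16, 17, 22, 34] -> [90, 20, 18, -30, -32, -34, -44, -68] -> [-68, -44, -34, -32, -30, 18, 20, 90]
  [44, 29, -11, -42, 18, -23, -48, 14, 37, -3] -> [-48, -42, -23, -11, -3, 14, 18, 29, 37, 44] -> [96, 84, 46, 22, 6, -28, -36, -58, -74, -88] -> [-88, -74, -58, -36, -28, 6, 22, 46, 84, 96]
  [0, 31, 25, 22, -6, -8, 17, 8, 1, -39] -> [-39, -8, -6, 0, 1, 8, 17, 22, 25, 31] -> [78, 16, 12, 0, -2, -16, -34, -44, -50, -62] -> [-62, -50, -44, -34, -16, -2, 0, 12, 16, 78]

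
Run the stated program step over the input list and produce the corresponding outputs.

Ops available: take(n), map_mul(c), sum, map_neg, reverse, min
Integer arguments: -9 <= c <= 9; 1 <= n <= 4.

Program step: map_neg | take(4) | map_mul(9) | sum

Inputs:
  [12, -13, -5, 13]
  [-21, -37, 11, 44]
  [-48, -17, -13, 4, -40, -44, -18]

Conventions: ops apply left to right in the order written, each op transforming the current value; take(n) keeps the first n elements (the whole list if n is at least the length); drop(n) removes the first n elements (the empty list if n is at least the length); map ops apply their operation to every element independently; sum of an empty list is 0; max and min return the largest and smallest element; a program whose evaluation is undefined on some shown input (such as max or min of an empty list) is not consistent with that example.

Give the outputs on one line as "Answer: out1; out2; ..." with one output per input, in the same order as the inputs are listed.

Execution, op by op:
  [12, -13, -5, 13] -> [-12, 13, 5, -13] -> [-12, 13, 5, -13] -> [-108, 117, 45, -117] -> -63
  [-21, -37, 11, 44] -> [21, 37, -11, -44] -> [21, 37, -11, -44] -> [189, 333, -99, -396] -> 27
  [-48, -17, -13, 4, -40, -44, -18] -> [48, 17, 13, -4, 40, 44, 18] -> [48, 17, 13, -4] -> [432, 153, 117, -36] -> 666

-63; 27; 666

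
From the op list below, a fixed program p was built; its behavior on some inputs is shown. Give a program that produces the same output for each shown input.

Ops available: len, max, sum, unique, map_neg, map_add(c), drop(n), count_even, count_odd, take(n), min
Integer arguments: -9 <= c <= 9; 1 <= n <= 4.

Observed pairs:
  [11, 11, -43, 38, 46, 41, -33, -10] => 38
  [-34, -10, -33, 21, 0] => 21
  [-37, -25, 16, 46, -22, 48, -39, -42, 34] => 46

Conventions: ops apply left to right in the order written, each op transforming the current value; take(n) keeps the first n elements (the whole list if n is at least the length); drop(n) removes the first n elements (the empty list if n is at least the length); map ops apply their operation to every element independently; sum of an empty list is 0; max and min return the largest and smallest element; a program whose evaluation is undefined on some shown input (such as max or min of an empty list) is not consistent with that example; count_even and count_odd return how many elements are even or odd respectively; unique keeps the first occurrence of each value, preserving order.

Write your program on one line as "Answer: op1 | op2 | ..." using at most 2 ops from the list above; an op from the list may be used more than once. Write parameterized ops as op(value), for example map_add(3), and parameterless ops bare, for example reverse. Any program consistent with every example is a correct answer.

take(4) | max

Check, running the answer program on each example:
  [11, 11, -43, 38, 46, 41, -33, -10] -> [11, 11, -43, 38] -> 38
  [-34, -10, -33, 21, 0] -> [-34, -10, -33, 21] -> 21
  [-37, -25, 16, 46, -22, 48, -39, -42, 34] -> [-37, -25, 16, 46] -> 46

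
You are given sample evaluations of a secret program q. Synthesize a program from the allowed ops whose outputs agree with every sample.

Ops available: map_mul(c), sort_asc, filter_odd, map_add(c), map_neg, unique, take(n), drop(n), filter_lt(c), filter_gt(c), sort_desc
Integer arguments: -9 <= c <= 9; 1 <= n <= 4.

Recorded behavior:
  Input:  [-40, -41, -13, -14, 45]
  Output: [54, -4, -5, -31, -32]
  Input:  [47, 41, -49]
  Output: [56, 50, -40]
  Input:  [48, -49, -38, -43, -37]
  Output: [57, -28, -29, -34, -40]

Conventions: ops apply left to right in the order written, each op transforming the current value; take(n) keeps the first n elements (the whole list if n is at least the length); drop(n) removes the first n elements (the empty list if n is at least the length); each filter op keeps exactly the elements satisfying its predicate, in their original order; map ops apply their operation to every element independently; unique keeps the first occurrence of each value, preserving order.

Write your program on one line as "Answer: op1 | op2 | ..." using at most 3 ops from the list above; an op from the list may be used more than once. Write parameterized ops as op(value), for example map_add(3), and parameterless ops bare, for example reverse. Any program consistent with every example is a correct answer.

sort_desc | map_add(1) | map_add(8)

Check, running the answer program on each example:
  [-40, -41, -13, -14, 45] -> [45, -13, -14, -40, -41] -> [46, -12, -13, -39, -40] -> [54, -4, -5, -31, -32]
  [47, 41, -49] -> [47, 41, -49] -> [48, 42, -48] -> [56, 50, -40]
  [48, -49, -38, -43, -37] -> [48, -37, -38, -43, -49] -> [49, -36, -37, -42, -48] -> [57, -28, -29, -34, -40]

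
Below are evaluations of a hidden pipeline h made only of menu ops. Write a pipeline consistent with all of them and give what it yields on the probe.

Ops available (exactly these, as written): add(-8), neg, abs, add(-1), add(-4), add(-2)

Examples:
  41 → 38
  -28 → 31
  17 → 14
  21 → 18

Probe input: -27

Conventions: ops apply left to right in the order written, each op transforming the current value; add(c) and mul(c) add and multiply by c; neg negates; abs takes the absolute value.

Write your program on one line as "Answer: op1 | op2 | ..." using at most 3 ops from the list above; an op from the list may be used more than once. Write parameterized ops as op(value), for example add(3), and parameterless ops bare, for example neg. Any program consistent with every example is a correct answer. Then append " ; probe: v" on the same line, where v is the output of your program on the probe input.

add(-2) | add(-1) | abs ; probe: 30

Check, running the answer program on each example:
  41 -> 39 -> 38 -> 38
  -28 -> -30 -> -31 -> 31
  17 -> 15 -> 14 -> 14
  21 -> 19 -> 18 -> 18
  probe: -27 -> -29 -> -30 -> 30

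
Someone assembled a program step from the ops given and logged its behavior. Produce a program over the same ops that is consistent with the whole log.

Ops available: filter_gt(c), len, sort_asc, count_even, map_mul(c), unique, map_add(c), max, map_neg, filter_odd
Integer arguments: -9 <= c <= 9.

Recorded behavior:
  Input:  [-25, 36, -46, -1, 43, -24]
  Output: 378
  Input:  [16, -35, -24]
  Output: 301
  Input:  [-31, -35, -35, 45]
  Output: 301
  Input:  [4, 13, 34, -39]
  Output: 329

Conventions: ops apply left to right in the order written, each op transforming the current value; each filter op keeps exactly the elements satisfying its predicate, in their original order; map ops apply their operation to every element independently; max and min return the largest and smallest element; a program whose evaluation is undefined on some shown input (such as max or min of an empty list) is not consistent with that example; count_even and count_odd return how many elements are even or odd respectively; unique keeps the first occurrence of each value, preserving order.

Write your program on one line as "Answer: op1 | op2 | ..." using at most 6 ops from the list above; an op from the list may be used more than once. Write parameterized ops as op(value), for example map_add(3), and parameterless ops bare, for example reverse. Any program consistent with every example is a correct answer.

unique | map_add(-8) | map_mul(7) | map_neg | filter_gt(-4) | max

Check, running the answer program on each example:
  [-25, 36, -46, -1, 43, -24] -> [-25, 36, -46, -1, 43, -24] -> [-33, 28, -54, -9, 35, -32] -> [-231, 196, -378, -63, 245, -224] -> [231, -196, 378, 63, -245, 224] -> [231, 378, 63, 224] -> 378
  [16, -35, -24] -> [16, -35, -24] -> [8, -43, -32] -> [56, -301, -224] -> [-56, 301, 224] -> [301, 224] -> 301
  [-31, -35, -35, 45] -> [-31, -35, 45] -> [-39, -43, 37] -> [-273, -301, 259] -> [273, 301, -259] -> [273, 301] -> 301
  [4, 13, 34, -39] -> [4, 13, 34, -39] -> [-4, 5, 26, -47] -> [-28, 35, 182, -329] -> [28, -35, -182, 329] -> [28, 329] -> 329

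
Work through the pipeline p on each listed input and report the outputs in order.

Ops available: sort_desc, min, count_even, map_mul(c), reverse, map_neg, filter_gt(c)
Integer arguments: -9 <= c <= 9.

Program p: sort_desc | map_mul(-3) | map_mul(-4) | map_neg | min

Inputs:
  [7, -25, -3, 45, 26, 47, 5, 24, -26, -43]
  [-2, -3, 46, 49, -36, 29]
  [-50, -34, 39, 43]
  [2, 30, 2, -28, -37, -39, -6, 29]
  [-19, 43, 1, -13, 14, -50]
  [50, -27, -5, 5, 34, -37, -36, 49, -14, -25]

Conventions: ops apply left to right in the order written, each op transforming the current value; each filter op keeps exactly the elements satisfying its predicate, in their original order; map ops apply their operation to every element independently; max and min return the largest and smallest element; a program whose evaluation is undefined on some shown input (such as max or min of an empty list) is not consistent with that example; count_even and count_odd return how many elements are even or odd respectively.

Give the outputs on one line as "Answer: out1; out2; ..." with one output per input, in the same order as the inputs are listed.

-564; -588; -516; -360; -516; -600

Execution, op by op:
  [7, -25, -3, 45, 26, 47, 5, 24, -26, -43] -> [47, 45, 26, 24, 7, 5, -3, -25, -26, -43] -> [-141, -135, -78, -72, -21, -15, 9, 75, 78, 129] -> [564, 540, 312, 288, 84, 60, -36, -300, -312, -516] -> [-564, -540, -312, -288, -84, -60, 36, 300, 312, 516] -> -564
  [-2, -3, 46, 49, -36, 29] -> [49, 46, 29, -2, -3, -36] -> [-147, -138, -87, 6, 9, 108] -> [588, 552, 348, -24, -36, -432] -> [-588, -552, -348, 24, 36, 432] -> -588
  [-50, -34, 39, 43] -> [43, 39, -34, -50] -> [-129, -117, 102, 150] -> [516, 468, -408, -600] -> [-516, -468, 408, 600] -> -516
  [2, 30, 2, -28, -37, -39, -6, 29] -> [30, 29, 2, 2, -6, -28, -37, -39] -> [-90, -87, -6, -6, 18, 84, 111, 117] -> [360, 348, 24, 24, -72, -336, -444, -468] -> [-360, -348, -24, -24, 72, 336, 444, 468] -> -360
  [-19, 43, 1, -13, 14, -50] -> [43, 14, 1, -13, -19, -50] -> [-129, -42, -3, 39, 57, 150] -> [516, 168, 12, -156, -228, -600] -> [-516, -168, -12, 156, 228, 600] -> -516
  [50, -27, -5, 5, 34, -37, -36, 49, -14, -25] -> [50, 49, 34, 5, -5, -14, -25, -27, -36, -37] -> [-150, -147, -102, -15, 15, 42, 75, 81, 108, 111] -> [600, 588, 408, 60, -60, -168, -300, -324, -432, -444] -> [-600, -588, -408, -60, 60, 168, 300, 324, 432, 444] -> -600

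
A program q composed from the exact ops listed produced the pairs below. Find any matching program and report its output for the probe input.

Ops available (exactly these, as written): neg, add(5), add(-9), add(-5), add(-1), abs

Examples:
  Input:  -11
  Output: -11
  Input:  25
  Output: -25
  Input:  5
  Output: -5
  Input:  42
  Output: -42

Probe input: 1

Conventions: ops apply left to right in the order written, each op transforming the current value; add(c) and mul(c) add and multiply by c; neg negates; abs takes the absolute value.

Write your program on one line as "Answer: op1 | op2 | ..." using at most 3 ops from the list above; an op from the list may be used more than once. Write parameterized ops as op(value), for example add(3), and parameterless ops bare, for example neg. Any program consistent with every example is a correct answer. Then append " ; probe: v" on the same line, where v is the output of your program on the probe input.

abs | neg ; probe: -1

Check, running the answer program on each example:
  -11 -> 11 -> -11
  25 -> 25 -> -25
  5 -> 5 -> -5
  42 -> 42 -> -42
  probe: 1 -> 1 -> -1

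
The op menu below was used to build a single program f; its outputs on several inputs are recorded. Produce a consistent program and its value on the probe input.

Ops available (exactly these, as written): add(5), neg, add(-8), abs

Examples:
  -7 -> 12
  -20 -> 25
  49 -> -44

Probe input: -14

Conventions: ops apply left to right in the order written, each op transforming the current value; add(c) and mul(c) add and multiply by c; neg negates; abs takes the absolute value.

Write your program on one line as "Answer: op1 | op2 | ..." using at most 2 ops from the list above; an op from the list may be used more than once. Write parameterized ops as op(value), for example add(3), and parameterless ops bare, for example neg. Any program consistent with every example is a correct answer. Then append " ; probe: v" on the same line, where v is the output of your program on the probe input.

neg | add(5) ; probe: 19

Check, running the answer program on each example:
  -7 -> 7 -> 12
  -20 -> 20 -> 25
  49 -> -49 -> -44
  probe: -14 -> 14 -> 19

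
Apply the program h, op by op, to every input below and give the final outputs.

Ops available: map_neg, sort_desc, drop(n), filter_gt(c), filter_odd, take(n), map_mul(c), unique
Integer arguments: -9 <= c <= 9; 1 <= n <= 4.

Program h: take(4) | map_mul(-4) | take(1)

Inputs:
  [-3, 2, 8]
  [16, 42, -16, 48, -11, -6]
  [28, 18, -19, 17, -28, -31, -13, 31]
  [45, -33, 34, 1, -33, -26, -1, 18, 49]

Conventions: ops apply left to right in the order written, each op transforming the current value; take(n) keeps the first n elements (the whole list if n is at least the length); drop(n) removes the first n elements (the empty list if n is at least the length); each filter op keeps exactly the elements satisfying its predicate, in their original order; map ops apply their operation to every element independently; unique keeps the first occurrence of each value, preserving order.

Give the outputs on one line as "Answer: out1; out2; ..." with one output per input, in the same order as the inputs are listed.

[12]; [-64]; [-112]; [-180]

Execution, op by op:
  [-3, 2, 8] -> [-3, 2, 8] -> [12, -8, -32] -> [12]
  [16, 42, -16, 48, -11, -6] -> [16, 42, -16, 48] -> [-64, -168, 64, -192] -> [-64]
  [28, 18, -19, 17, -28, -31, -13, 31] -> [28, 18, -19, 17] -> [-112, -72, 76, -68] -> [-112]
  [45, -33, 34, 1, -33, -26, -1, 18, 49] -> [45, -33, 34, 1] -> [-180, 132, -136, -4] -> [-180]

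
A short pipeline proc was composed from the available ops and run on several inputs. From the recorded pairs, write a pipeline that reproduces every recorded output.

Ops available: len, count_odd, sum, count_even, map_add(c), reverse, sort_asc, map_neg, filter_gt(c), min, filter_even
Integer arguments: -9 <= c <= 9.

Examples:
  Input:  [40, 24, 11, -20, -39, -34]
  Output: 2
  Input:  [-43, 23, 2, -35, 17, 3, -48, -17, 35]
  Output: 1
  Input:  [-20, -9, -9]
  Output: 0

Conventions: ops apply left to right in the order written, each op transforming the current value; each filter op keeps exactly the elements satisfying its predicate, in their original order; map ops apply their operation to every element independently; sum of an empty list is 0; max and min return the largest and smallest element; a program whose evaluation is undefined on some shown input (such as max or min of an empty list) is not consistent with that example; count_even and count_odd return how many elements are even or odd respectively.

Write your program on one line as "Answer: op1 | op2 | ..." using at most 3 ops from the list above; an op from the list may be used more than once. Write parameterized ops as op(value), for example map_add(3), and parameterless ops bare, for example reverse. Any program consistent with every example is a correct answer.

filter_gt(-3) | count_even

Check, running the answer program on each example:
  [40, 24, 11, -20, -39, -34] -> [40, 24, 11] -> 2
  [-43, 23, 2, -35, 17, 3, -48, -17, 35] -> [23, 2, 17, 3, 35] -> 1
  [-20, -9, -9] -> [] -> 0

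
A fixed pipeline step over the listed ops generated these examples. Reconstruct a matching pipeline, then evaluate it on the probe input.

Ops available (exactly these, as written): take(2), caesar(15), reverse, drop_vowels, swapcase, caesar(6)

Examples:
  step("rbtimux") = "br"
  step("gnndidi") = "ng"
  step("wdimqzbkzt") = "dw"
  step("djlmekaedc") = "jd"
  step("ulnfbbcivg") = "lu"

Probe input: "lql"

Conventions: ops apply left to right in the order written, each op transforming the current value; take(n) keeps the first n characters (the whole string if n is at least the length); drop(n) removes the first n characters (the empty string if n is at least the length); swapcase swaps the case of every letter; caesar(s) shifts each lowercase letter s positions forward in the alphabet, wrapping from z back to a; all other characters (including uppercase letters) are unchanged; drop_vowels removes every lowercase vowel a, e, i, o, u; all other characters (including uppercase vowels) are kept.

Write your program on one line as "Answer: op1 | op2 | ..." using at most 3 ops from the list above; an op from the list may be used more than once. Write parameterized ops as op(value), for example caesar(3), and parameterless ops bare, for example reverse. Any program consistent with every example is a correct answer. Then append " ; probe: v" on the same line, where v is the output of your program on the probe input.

take(2) | reverse ; probe: "ql"

Check, running the answer program on each example:
  "rbtimux" -> "rb" -> "br"
  "gnndidi" -> "gn" -> "ng"
  "wdimqzbkzt" -> "wd" -> "dw"
  "djlmekaedc" -> "dj" -> "jd"
  "ulnfbbcivg" -> "ul" -> "lu"
  probe: "lql" -> "lq" -> "ql"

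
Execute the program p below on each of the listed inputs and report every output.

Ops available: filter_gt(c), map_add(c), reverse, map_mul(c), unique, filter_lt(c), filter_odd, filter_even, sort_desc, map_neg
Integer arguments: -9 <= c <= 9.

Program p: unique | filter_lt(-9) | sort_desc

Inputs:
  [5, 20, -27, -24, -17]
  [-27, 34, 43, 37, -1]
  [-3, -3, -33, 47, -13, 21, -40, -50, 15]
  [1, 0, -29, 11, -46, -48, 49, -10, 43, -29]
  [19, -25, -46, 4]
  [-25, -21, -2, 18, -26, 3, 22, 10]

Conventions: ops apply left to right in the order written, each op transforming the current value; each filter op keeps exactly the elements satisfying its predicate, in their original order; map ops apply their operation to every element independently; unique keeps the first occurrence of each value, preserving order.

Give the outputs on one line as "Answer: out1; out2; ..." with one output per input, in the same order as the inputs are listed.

[-17, -24, -27]; [-27]; [-13, -33, -40, -50]; [-10, -29, -46, -48]; [-25, -46]; [-21, -25, -26]

Execution, op by op:
  [5, 20, -27, -24, -17] -> [5, 20, -27, -24, -17] -> [-27, -24, -17] -> [-17, -24, -27]
  [-27, 34, 43, 37, -1] -> [-27, 34, 43, 37, -1] -> [-27] -> [-27]
  [-3, -3, -33, 47, -13, 21, -40, -50, 15] -> [-3, -33, 47, -13, 21, -40, -50, 15] -> [-33, -13, -40, -50] -> [-13, -33, -40, -50]
  [1, 0, -29, 11, -46, -48, 49, -10, 43, -29] -> [1, 0, -29, 11, -46, -48, 49, -10, 43] -> [-29, -46, -48, -10] -> [-10, -29, -46, -48]
  [19, -25, -46, 4] -> [19, -25, -46, 4] -> [-25, -46] -> [-25, -46]
  [-25, -21, -2, 18, -26, 3, 22, 10] -> [-25, -21, -2, 18, -26, 3, 22, 10] -> [-25, -21, -26] -> [-21, -25, -26]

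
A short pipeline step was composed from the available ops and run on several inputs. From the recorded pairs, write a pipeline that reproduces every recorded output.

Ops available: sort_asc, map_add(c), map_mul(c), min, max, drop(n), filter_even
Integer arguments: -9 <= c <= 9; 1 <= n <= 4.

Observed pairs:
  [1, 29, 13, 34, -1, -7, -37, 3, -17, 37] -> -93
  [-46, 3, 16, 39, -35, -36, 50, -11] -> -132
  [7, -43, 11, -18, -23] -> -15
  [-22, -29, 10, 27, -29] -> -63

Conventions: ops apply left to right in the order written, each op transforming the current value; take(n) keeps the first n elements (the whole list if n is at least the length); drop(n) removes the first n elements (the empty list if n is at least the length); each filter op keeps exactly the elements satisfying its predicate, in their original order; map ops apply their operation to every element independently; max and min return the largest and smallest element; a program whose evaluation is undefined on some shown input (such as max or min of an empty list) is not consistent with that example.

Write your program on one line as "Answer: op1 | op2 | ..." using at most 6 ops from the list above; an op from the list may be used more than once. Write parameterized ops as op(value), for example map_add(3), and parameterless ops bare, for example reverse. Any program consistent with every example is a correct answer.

sort_asc | map_add(-3) | map_add(-3) | map_mul(-3) | sort_asc | min

Check, running the answer program on each example:
  [1, 29, 13, 34, -1, -7, -37, 3, -17, 37] -> [-37, -17, -7, -1, 1, 3, 13, 29, 34, 37] -> [-40, -20, -10, -4, -2, 0, 10, 26, 31, 34] -> [-43, -23, -13, -7, -5, -3, 7, 23, 28, 31] -> [129, 69, 39, 21, 15, 9, -21, -69, -84, -93] -> [-93, -84, -69, -21, 9, 15, 21, 39, 69, 129] -> -93
  [-46, 3, 16, 39, -35, -36, 50, -11] -> [-46, -36, -35, -11, 3, 16, 39, 50] -> [-49, -39, -38, -14, 0, 13, 36, 47] -> [-52, -42, -41, -17, -3, 10, 33, 44] -> [156, 126, 123, 51, 9, -30, -99, -132] -> [-132, -99, -30, 9, 51, 123, 126, 156] -> -132
  [7, -43, 11, -18, -23] -> [-43, -23, -18, 7, 11] -> [-46, -26, -21, 4, 8] -> [-49, -29, -24, 1, 5] -> [147, 87, 72, -3, -15] -> [-15, -3, 72, 87, 147] -> -15
  [-22, -29, 10, 27, -29] -> [-29, -29, -22, 10, 27] -> [-32, -32, -25, 7, 24] -> [-35, -35, -28, 4, 21] -> [105, 105, 84, -12, -63] -> [-63, -12, 84, 105, 105] -> -63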